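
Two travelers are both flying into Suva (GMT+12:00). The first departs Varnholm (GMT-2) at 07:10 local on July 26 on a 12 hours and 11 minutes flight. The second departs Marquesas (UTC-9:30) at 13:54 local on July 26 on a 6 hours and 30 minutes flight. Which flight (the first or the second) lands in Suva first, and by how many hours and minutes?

Flight 1 in UTC: 07:10 + 2:00 = 09:10 on Jul 26.
+12 hours 11 minutes → arrive 21:21 UTC on Jul 26.
Flight 2 in UTC: 13:54 + 9:30 = 23:24 on Jul 26.
+6 hours and 30 minutes → arrive 05:54 UTC on Jul 27.
Flight 1 lands earlier by 8 hours 33 minutes.

the first, by 8 hours 33 minutes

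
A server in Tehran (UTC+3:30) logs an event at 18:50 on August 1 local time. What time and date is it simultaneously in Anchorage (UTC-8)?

In UTC: 18:50 − 3:30 = 15:20 on Aug 1.
Anchorage is UTC−8:00: 15:20 − 8:00 = 07:20 on Aug 1.

07:20 on August 1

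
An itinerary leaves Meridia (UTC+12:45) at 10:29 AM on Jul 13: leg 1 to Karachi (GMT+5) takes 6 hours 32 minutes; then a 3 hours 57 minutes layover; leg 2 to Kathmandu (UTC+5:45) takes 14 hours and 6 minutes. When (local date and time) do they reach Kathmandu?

Convert departure to UTC: 10:29 AM − 12:45 = 9:44 PM UTC on Jul 12.
Add 6 hours and 32 minutes leg 1 → 4:16 AM UTC (Jul 13).
Add 3 hours and 57 minutes layover in Karachi → 8:13 AM UTC.
Add 14 hours and 6 minutes leg 2 → 10:19 PM UTC.
Kathmandu is UTC+5:45, so local arrival = 10:19 PM + 5:45 = 4:04 AM on Jul 14.

4:04 AM on Jul 14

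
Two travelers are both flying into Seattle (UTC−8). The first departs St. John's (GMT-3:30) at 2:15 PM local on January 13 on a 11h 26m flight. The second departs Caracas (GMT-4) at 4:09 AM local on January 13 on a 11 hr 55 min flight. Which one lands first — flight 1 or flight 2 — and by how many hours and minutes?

Flight 1 in UTC: 2:15 PM + 3:30 = 5:45 PM on Jan 13.
+11 hours and 26 minutes → arrive 5:11 AM UTC on Jan 14.
Flight 2 in UTC: 4:09 AM + 4:00 = 8:09 AM on Jan 13.
+11 hours and 55 minutes → arrive 8:04 PM UTC on Jan 13.
Flight 2 lands earlier by 9 hours 7 minutes.

the second, by 9 hours 7 minutes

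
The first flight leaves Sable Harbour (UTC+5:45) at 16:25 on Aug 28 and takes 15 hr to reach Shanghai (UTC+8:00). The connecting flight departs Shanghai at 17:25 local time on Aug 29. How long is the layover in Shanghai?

7 hours 45 minutes

Convert departure to UTC: 16:25 − 5:45 = 10:40 UTC on Aug 28.
Add 15 hours flight time → 01:40 UTC (Aug 29).
Shanghai is UTC+8:00, so local arrival = 01:40 + 8:00 = 09:40 on Aug 29.
Layover = 17:25 − 09:40 = 7 hours 45 minutes.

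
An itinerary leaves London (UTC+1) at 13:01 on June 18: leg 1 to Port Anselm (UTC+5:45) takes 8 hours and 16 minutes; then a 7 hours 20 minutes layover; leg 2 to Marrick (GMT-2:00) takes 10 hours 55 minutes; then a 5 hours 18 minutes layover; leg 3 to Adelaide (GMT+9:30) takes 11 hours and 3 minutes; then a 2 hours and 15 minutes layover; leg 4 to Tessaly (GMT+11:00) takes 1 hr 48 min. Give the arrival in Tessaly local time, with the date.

21:56 on June 20

Convert departure to UTC: 13:01 − 1:00 = 12:01 UTC on Jun 18.
Add 8 hours 16 minutes leg 1 → 20:17 UTC.
Add 7 hours and 20 minutes layover in Port Anselm → 03:37 UTC (Jun 19).
Add 10 hours 55 minutes leg 2 → 14:32 UTC.
Add 5 hours and 18 minutes layover in Marrick → 19:50 UTC.
Add 11 hours 3 minutes leg 3 → 06:53 UTC (Jun 20).
Add 2 hours 15 minutes layover in Adelaide → 09:08 UTC.
Add 1 hour 48 minutes leg 4 → 10:56 UTC.
Tessaly is UTC+11:00, so local arrival = 10:56 + 11:00 = 21:56 on Jun 20.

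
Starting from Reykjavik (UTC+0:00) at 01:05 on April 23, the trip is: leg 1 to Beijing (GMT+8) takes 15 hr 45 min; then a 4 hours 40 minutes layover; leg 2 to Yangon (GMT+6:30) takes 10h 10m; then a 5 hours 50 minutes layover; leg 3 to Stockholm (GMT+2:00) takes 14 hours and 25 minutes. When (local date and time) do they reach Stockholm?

05:55 on April 25

Reykjavik is at UTC+0, so departure is already 01:05 UTC on Apr 23.
Add 15 hours and 45 minutes leg 1 → 16:50 UTC.
Add 4 hours 40 minutes layover in Beijing → 21:30 UTC.
Add 10 hours and 10 minutes leg 2 → 07:40 UTC (Apr 24).
Add 5 hours and 50 minutes layover in Yangon → 13:30 UTC.
Add 14 hours and 25 minutes leg 3 → 03:55 UTC (Apr 25).
Stockholm is UTC+2:00, so local arrival = 03:55 + 2:00 = 05:55 on Apr 25.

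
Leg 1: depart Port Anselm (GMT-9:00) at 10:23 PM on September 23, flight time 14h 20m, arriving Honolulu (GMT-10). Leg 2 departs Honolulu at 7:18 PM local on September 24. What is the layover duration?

Convert departure to UTC: 10:23 PM + 9:00 = 7:23 AM UTC on Sep 24.
Add 14 hours and 20 minutes flight time → 9:43 PM UTC.
Honolulu is UTC−10:00, so local arrival = 9:43 PM − 10:00 = 11:43 AM on Sep 24.
Layover = 7:18 PM − 11:43 AM = 7 hours 35 minutes.

7 hours 35 minutes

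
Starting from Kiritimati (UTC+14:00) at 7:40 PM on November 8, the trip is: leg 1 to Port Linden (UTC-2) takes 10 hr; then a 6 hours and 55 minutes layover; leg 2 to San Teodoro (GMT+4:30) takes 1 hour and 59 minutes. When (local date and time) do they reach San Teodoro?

5:04 AM on November 9

Convert departure to UTC: 7:40 PM − 14:00 = 5:40 AM UTC on Nov 8.
Add 10 hours leg 1 → 3:40 PM UTC.
Add 6 hours and 55 minutes layover in Port Linden → 10:35 PM UTC.
Add 1 hour 59 minutes leg 2 → 12:34 AM UTC (Nov 9).
San Teodoro is UTC+4:30, so local arrival = 12:34 AM + 4:30 = 5:04 AM on Nov 9.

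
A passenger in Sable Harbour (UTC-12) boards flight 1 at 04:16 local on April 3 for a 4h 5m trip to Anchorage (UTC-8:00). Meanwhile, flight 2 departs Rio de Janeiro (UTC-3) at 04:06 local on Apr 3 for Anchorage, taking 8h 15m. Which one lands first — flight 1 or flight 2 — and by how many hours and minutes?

the second, by 5 hours

Flight 1 in UTC: 04:16 + 12:00 = 16:16 on Apr 3.
+4 hours 5 minutes → arrive 20:21 UTC on Apr 3.
Flight 2 in UTC: 04:06 + 3:00 = 07:06 on Apr 3.
+8 hours 15 minutes → arrive 15:21 UTC on Apr 3.
Flight 2 lands earlier by 5 hours.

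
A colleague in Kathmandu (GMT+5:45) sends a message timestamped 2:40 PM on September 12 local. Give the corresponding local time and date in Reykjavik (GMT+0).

Reykjavik is 5:45 behind Kathmandu.
Shift by the zone difference: 2:40 PM − 5:45 = 8:55 AM on Sep 12 in Reykjavik.

8:55 AM on September 12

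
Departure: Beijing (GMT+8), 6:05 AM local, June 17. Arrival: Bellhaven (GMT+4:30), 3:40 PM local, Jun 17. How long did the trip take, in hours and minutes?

Departure in UTC: 6:05 AM − 8:00 = 10:05 PM on Jun 16.
Arrival in UTC: 3:40 PM − 4:30 = 11:10 AM on Jun 17.
Elapsed = 11:10 AM − 10:05 PM (+1 day) = 13 hours 5 minutes.

13 hours 5 minutes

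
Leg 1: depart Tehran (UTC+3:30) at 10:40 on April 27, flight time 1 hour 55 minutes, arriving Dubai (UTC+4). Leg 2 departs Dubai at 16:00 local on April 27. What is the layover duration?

Convert departure to UTC: 10:40 − 3:30 = 07:10 UTC on Apr 27.
Add 1 hour and 55 minutes flight time → 09:05 UTC.
Dubai is UTC+4:00, so local arrival = 09:05 + 4:00 = 13:05 on Apr 27.
Layover = 16:00 − 13:05 = 2 hours 55 minutes.

2 hours 55 minutes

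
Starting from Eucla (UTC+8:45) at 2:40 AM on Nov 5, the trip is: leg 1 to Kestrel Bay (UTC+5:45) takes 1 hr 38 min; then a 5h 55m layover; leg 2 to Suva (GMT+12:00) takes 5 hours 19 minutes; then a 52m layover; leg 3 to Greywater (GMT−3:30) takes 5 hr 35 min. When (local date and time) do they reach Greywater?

9:44 AM on November 5

Convert departure to UTC: 2:40 AM − 8:45 = 5:55 PM UTC on Nov 4.
Add 1 hour and 38 minutes leg 1 → 7:33 PM UTC.
Add 5 hours 55 minutes layover in Kestrel Bay → 1:28 AM UTC (Nov 5).
Add 5 hours and 19 minutes leg 2 → 6:47 AM UTC.
Add 52 minutes layover in Suva → 7:39 AM UTC.
Add 5 hours and 35 minutes leg 3 → 1:14 PM UTC.
Greywater is UTC−3:30, so local arrival = 1:14 PM − 3:30 = 9:44 AM on Nov 5.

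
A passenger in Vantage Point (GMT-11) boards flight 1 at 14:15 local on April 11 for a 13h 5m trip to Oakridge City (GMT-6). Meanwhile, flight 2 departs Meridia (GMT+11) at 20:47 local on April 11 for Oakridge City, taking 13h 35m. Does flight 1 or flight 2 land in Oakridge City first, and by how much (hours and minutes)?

the second, by 14 hours 58 minutes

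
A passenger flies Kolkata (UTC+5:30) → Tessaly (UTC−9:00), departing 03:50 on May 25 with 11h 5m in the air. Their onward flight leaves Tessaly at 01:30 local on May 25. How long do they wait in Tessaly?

Convert departure to UTC: 03:50 − 5:30 = 22:20 UTC on May 24.
Add 11 hours 5 minutes flight time → 09:25 UTC (May 25).
Tessaly is UTC−9:00, so local arrival = 09:25 − 9:00 = 00:25 on May 25.
Layover = 01:30 − 00:25 = 1 hour 5 minutes.

1 hour 5 minutes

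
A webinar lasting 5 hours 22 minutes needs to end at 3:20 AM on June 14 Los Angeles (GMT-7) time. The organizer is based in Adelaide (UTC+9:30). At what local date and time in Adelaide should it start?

2:28 PM on Jun 14

Target end time in UTC: 3:20 AM + 7:00 = 10:20 AM on Jun 14.
Subtract 5 hours 22 minutes → start 4:58 AM UTC on Jun 14.
Adelaide is UTC+9:30: 4:58 AM + 9:30 = 2:28 PM on Jun 14.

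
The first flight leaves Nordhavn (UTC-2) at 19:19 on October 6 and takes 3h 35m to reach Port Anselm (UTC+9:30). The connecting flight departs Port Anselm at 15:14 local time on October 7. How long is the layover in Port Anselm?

Convert departure to UTC: 19:19 + 2:00 = 21:19 UTC on Oct 6.
Add 3 hours and 35 minutes flight time → 00:54 UTC (Oct 7).
Port Anselm is UTC+9:30, so local arrival = 00:54 + 9:30 = 10:24 on Oct 7.
Layover = 15:14 − 10:24 = 4 hours 50 minutes.

4 hours 50 minutes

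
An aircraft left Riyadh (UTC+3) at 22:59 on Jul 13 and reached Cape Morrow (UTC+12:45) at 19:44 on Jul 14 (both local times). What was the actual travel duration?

11 hours

Departure in UTC: 22:59 − 3:00 = 19:59 on Jul 13.
Arrival in UTC: 19:44 − 12:45 = 06:59 on Jul 14.
Elapsed = 06:59 − 19:59 (+1 day) = 11 hours.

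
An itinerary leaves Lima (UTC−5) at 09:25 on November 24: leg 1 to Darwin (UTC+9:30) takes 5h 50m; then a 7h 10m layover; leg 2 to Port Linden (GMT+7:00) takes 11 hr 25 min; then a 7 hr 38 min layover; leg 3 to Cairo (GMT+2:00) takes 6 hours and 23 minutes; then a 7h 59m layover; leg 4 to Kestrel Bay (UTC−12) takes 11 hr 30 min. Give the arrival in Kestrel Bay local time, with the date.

12:20 on November 26

Convert departure to UTC: 09:25 + 5:00 = 14:25 UTC on Nov 24.
Add 5 hours and 50 minutes leg 1 → 20:15 UTC.
Add 7 hours 10 minutes layover in Darwin → 03:25 UTC (Nov 25).
Add 11 hours 25 minutes leg 2 → 14:50 UTC.
Add 7 hours 38 minutes layover in Port Linden → 22:28 UTC.
Add 6 hours 23 minutes leg 3 → 04:51 UTC (Nov 26).
Add 7 hours 59 minutes layover in Cairo → 12:50 UTC.
Add 11 hours 30 minutes leg 4 → 00:20 UTC (Nov 27).
Kestrel Bay is UTC−12:00, so local arrival = 00:20 − 12:00 = 12:20 on Nov 26.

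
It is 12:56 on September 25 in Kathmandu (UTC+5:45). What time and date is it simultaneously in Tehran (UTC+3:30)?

In UTC: 12:56 − 5:45 = 07:11 on Sep 25.
Tehran is UTC+3:30: 07:11 + 3:30 = 10:41 on Sep 25.

10:41 on September 25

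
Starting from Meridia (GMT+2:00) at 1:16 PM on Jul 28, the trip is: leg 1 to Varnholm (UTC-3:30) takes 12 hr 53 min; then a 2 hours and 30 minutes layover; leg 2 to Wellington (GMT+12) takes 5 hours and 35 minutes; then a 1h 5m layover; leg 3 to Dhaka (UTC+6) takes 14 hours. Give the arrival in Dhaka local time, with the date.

5:19 AM on July 30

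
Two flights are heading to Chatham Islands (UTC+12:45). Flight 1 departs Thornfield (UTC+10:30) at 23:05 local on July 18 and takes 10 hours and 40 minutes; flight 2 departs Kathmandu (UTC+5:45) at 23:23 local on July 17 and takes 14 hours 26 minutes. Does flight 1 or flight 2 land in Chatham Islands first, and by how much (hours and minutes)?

the second, by 15 hours 11 minutes

Flight 1 in UTC: 23:05 − 10:30 = 12:35 on Jul 18.
+10 hours 40 minutes → arrive 23:15 UTC on Jul 18.
Flight 2 in UTC: 23:23 − 5:45 = 17:38 on Jul 17.
+14 hours and 26 minutes → arrive 08:04 UTC on Jul 18.
Flight 2 lands earlier by 15 hours 11 minutes.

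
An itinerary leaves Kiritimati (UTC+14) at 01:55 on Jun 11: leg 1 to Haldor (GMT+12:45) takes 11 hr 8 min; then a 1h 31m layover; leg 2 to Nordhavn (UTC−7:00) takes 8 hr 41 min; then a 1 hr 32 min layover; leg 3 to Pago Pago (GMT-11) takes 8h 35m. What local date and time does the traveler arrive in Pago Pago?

08:22 on June 11

Convert departure to UTC: 01:55 − 14:00 = 11:55 UTC on Jun 10.
Add 11 hours 8 minutes leg 1 → 23:03 UTC.
Add 1 hour 31 minutes layover in Haldor → 00:34 UTC (Jun 11).
Add 8 hours and 41 minutes leg 2 → 09:15 UTC.
Add 1 hour and 32 minutes layover in Nordhavn → 10:47 UTC.
Add 8 hours 35 minutes leg 3 → 19:22 UTC.
Pago Pago is UTC−11:00, so local arrival = 19:22 − 11:00 = 08:22 on Jun 11.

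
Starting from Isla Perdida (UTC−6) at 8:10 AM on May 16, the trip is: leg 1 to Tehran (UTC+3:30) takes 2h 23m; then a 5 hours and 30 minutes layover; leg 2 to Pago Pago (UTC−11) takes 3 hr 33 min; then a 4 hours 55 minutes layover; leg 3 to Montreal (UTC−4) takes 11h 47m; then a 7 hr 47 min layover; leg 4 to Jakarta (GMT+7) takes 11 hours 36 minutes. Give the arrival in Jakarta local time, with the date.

8:41 PM on May 18

Convert departure to UTC: 8:10 AM + 6:00 = 2:10 PM UTC on May 16.
Add 2 hours and 23 minutes leg 1 → 4:33 PM UTC.
Add 5 hours 30 minutes layover in Tehran → 10:03 PM UTC.
Add 3 hours 33 minutes leg 2 → 1:36 AM UTC (May 17).
Add 4 hours 55 minutes layover in Pago Pago → 6:31 AM UTC.
Add 11 hours and 47 minutes leg 3 → 6:18 PM UTC.
Add 7 hours 47 minutes layover in Montreal → 2:05 AM UTC (May 18).
Add 11 hours and 36 minutes leg 4 → 1:41 PM UTC.
Jakarta is UTC+7:00, so local arrival = 1:41 PM + 7:00 = 8:41 PM on May 18.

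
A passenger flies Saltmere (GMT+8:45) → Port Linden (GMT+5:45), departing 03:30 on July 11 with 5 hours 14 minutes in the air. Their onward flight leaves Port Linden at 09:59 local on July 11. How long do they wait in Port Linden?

4 hours 15 minutes

Convert departure to UTC: 03:30 − 8:45 = 18:45 UTC on Jul 10.
Add 5 hours and 14 minutes flight time → 23:59 UTC.
Port Linden is UTC+5:45, so local arrival = 23:59 + 5:45 = 05:44 on Jul 11.
Layover = 09:59 − 05:44 = 4 hours 15 minutes.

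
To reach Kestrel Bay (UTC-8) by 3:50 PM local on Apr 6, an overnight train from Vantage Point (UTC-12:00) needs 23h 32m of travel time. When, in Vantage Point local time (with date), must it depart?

Target arrival in UTC: 3:50 PM + 8:00 = 11:50 PM on Apr 6.
Subtract 23 hours 32 minutes → departure 12:18 AM UTC on Apr 6.
Vantage Point is UTC−12:00: 12:18 AM − 12:00 = 12:18 PM on Apr 5.

12:18 PM on April 5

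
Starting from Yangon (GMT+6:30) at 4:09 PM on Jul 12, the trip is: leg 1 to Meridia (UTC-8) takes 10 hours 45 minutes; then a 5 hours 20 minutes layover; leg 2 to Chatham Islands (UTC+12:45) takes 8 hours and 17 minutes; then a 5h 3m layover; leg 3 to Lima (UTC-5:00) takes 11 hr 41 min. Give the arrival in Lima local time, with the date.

9:45 PM on July 13

Convert departure to UTC: 4:09 PM − 6:30 = 9:39 AM UTC on Jul 12.
Add 10 hours 45 minutes leg 1 → 8:24 PM UTC.
Add 5 hours 20 minutes layover in Meridia → 1:44 AM UTC (Jul 13).
Add 8 hours 17 minutes leg 2 → 10:01 AM UTC.
Add 5 hours and 3 minutes layover in Chatham Islands → 3:04 PM UTC.
Add 11 hours and 41 minutes leg 3 → 2:45 AM UTC (Jul 14).
Lima is UTC−5:00, so local arrival = 2:45 AM − 5:00 = 9:45 PM on Jul 13.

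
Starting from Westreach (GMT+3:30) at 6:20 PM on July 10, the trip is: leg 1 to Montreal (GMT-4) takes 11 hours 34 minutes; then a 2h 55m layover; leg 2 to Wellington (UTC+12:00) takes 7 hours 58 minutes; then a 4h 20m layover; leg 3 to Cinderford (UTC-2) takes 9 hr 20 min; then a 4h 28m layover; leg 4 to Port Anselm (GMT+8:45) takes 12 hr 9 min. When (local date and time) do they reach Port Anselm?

Convert departure to UTC: 6:20 PM − 3:30 = 2:50 PM UTC on Jul 10.
Add 11 hours 34 minutes leg 1 → 2:24 AM UTC (Jul 11).
Add 2 hours 55 minutes layover in Montreal → 5:19 AM UTC.
Add 7 hours 58 minutes leg 2 → 1:17 PM UTC.
Add 4 hours and 20 minutes layover in Wellington → 5:37 PM UTC.
Add 9 hours 20 minutes leg 3 → 2:57 AM UTC (Jul 12).
Add 4 hours 28 minutes layover in Cinderford → 7:25 AM UTC.
Add 12 hours 9 minutes leg 4 → 7:34 PM UTC.
Port Anselm is UTC+8:45, so local arrival = 7:34 PM + 8:45 = 4:19 AM on Jul 13.

4:19 AM on July 13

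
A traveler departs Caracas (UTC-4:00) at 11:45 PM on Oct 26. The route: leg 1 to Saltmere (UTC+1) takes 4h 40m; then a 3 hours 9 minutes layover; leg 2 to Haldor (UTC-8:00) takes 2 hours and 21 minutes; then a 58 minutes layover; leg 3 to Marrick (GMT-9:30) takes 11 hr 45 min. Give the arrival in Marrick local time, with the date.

5:08 PM on October 27

Convert departure to UTC: 11:45 PM + 4:00 = 3:45 AM UTC on Oct 27.
Add 4 hours 40 minutes leg 1 → 8:25 AM UTC.
Add 3 hours and 9 minutes layover in Saltmere → 11:34 AM UTC.
Add 2 hours and 21 minutes leg 2 → 1:55 PM UTC.
Add 58 minutes layover in Haldor → 2:53 PM UTC.
Add 11 hours 45 minutes leg 3 → 2:38 AM UTC (Oct 28).
Marrick is UTC−9:30, so local arrival = 2:38 AM − 9:30 = 5:08 PM on Oct 27.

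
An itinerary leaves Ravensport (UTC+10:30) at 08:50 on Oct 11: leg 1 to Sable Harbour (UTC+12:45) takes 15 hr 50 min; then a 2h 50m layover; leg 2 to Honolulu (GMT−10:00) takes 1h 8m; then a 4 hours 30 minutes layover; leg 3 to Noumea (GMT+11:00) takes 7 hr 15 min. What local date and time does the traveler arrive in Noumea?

16:53 on Oct 12

Convert departure to UTC: 08:50 − 10:30 = 22:20 UTC on Oct 10.
Add 15 hours 50 minutes leg 1 → 14:10 UTC (Oct 11).
Add 2 hours 50 minutes layover in Sable Harbour → 17:00 UTC.
Add 1 hour and 8 minutes leg 2 → 18:08 UTC.
Add 4 hours and 30 minutes layover in Honolulu → 22:38 UTC.
Add 7 hours 15 minutes leg 3 → 05:53 UTC (Oct 12).
Noumea is UTC+11:00, so local arrival = 05:53 + 11:00 = 16:53 on Oct 12.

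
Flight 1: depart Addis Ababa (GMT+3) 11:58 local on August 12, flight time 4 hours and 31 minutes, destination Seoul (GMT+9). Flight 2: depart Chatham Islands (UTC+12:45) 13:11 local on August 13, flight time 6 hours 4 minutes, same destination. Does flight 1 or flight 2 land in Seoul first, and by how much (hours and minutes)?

the first, by 17 hours 1 minute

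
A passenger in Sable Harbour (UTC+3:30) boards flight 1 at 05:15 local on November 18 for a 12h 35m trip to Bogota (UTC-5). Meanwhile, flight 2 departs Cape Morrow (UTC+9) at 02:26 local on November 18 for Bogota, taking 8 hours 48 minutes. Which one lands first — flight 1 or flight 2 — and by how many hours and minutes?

the second, by 12 hours 6 minutes

Flight 1 in UTC: 05:15 − 3:30 = 01:45 on Nov 18.
+12 hours and 35 minutes → arrive 14:20 UTC on Nov 18.
Flight 2 in UTC: 02:26 − 9:00 = 17:26 on Nov 17.
+8 hours and 48 minutes → arrive 02:14 UTC on Nov 18.
Flight 2 lands earlier by 12 hours 6 minutes.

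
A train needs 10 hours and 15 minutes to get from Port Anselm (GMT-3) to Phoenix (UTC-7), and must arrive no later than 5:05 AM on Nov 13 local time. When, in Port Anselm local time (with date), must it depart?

10:50 PM on November 12

Target arrival in UTC: 5:05 AM + 7:00 = 12:05 PM on Nov 13.
Subtract 10 hours 15 minutes → departure 1:50 AM UTC on Nov 13.
Port Anselm is UTC−3:00: 1:50 AM − 3:00 = 10:50 PM on Nov 12.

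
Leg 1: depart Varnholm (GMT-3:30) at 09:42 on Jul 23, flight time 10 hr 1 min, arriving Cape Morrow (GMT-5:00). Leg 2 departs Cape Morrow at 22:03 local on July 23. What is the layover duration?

Convert departure to UTC: 09:42 + 3:30 = 13:12 UTC on Jul 23.
Add 10 hours 1 minute flight time → 23:13 UTC.
Cape Morrow is UTC−5:00, so local arrival = 23:13 − 5:00 = 18:13 on Jul 23.
Layover = 22:03 − 18:13 = 3 hours 50 minutes.

3 hours 50 minutes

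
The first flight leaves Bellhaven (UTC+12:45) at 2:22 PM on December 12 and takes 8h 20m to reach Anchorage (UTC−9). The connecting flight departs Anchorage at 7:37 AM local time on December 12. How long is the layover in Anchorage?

6 hours 40 minutes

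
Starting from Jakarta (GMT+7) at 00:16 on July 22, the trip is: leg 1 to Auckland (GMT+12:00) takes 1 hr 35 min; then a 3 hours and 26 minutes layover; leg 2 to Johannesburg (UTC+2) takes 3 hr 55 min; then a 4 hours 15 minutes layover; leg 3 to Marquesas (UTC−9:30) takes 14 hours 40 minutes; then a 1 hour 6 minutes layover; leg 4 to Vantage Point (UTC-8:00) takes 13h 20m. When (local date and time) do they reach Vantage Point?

Convert departure to UTC: 00:16 − 7:00 = 17:16 UTC on Jul 21.
Add 1 hour and 35 minutes leg 1 → 18:51 UTC.
Add 3 hours 26 minutes layover in Auckland → 22:17 UTC.
Add 3 hours and 55 minutes leg 2 → 02:12 UTC (Jul 22).
Add 4 hours and 15 minutes layover in Johannesburg → 06:27 UTC.
Add 14 hours and 40 minutes leg 3 → 21:07 UTC.
Add 1 hour 6 minutes layover in Marquesas → 22:13 UTC.
Add 13 hours and 20 minutes leg 4 → 11:33 UTC (Jul 23).
Vantage Point is UTC−8:00, so local arrival = 11:33 − 8:00 = 03:33 on Jul 23.

03:33 on Jul 23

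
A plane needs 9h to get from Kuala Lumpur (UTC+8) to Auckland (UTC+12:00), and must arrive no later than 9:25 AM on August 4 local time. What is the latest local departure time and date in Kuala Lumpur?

Target arrival in UTC: 9:25 AM − 12:00 = 9:25 PM on Aug 3.
Subtract 9 hours → departure 12:25 PM UTC on Aug 3.
Kuala Lumpur is UTC+8:00: 12:25 PM + 8:00 = 8:25 PM on Aug 3.

8:25 PM on August 3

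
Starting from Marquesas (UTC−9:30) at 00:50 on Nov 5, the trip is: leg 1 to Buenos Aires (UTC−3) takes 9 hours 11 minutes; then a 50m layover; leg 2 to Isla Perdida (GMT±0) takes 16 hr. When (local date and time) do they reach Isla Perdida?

Convert departure to UTC: 00:50 + 9:30 = 10:20 UTC on Nov 5.
Add 9 hours 11 minutes leg 1 → 19:31 UTC.
Add 50 minutes layover in Buenos Aires → 20:21 UTC.
Add 16 hours leg 2 → 12:21 UTC (Nov 6).
Isla Perdida is UTC+0, so local arrival is the same: 12:21 on Nov 6.

12:21 on November 6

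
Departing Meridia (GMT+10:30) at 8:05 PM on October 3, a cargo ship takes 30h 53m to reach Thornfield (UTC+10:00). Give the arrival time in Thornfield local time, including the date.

Thornfield is 0:30 behind Meridia.
After 30 hours and 53 minutes it is 2:58 AM (Oct 5) in Meridia.
Shift by the zone difference: 2:58 AM − 0:30 = 2:28 AM on Oct 5 in Thornfield.

2:28 AM on October 5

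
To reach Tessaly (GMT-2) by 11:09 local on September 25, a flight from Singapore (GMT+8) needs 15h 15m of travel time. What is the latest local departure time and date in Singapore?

05:54 on September 25

Target arrival in UTC: 11:09 + 2:00 = 13:09 on Sep 25.
Subtract 15 hours and 15 minutes → departure 21:54 UTC on Sep 24.
Singapore is UTC+8:00: 21:54 + 8:00 = 05:54 on Sep 25.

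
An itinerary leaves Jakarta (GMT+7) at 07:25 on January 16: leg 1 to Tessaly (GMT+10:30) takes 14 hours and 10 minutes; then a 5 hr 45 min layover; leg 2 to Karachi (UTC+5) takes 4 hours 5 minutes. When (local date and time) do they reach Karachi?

05:25 on January 17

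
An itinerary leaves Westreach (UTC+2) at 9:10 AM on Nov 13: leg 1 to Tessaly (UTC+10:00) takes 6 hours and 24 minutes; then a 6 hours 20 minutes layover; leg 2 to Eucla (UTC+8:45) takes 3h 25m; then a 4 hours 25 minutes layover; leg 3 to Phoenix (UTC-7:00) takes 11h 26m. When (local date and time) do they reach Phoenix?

8:10 AM on November 14

Convert departure to UTC: 9:10 AM − 2:00 = 7:10 AM UTC on Nov 13.
Add 6 hours and 24 minutes leg 1 → 1:34 PM UTC.
Add 6 hours and 20 minutes layover in Tessaly → 7:54 PM UTC.
Add 3 hours and 25 minutes leg 2 → 11:19 PM UTC.
Add 4 hours 25 minutes layover in Eucla → 3:44 AM UTC (Nov 14).
Add 11 hours 26 minutes leg 3 → 3:10 PM UTC.
Phoenix is UTC−7:00, so local arrival = 3:10 PM − 7:00 = 8:10 AM on Nov 14.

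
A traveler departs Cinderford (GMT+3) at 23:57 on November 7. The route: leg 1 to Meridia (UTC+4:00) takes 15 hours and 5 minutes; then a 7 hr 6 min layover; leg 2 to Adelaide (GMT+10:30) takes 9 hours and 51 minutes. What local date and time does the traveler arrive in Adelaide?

15:29 on November 9

Convert departure to UTC: 23:57 − 3:00 = 20:57 UTC on Nov 7.
Add 15 hours 5 minutes leg 1 → 12:02 UTC (Nov 8).
Add 7 hours 6 minutes layover in Meridia → 19:08 UTC.
Add 9 hours 51 minutes leg 2 → 04:59 UTC (Nov 9).
Adelaide is UTC+10:30, so local arrival = 04:59 + 10:30 = 15:29 on Nov 9.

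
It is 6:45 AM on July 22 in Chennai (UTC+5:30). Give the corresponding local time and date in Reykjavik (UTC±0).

In UTC: 6:45 AM − 5:30 = 1:15 AM on Jul 22.
Reykjavik is UTC+0, so it is 1:15 AM on Jul 22.

1:15 AM on July 22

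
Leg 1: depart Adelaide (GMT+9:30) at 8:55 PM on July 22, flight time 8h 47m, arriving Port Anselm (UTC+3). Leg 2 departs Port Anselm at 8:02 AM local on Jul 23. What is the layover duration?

8 hours 50 minutes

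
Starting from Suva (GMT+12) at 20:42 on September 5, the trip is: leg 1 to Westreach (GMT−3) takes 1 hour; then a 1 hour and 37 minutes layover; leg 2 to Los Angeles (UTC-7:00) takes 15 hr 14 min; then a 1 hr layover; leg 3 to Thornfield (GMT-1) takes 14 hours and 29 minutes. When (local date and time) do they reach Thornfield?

17:02 on September 6

Convert departure to UTC: 20:42 − 12:00 = 08:42 UTC on Sep 5.
Add 1 hour leg 1 → 09:42 UTC.
Add 1 hour 37 minutes layover in Westreach → 11:19 UTC.
Add 15 hours and 14 minutes leg 2 → 02:33 UTC (Sep 6).
Add 1 hour layover in Los Angeles → 03:33 UTC.
Add 14 hours and 29 minutes leg 3 → 18:02 UTC.
Thornfield is UTC−1:00, so local arrival = 18:02 − 1:00 = 17:02 on Sep 6.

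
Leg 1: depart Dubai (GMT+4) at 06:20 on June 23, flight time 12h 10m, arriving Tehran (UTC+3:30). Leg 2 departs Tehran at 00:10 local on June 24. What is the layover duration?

Convert departure to UTC: 06:20 − 4:00 = 02:20 UTC on Jun 23.
Add 12 hours and 10 minutes flight time → 14:30 UTC.
Tehran is UTC+3:30, so local arrival = 14:30 + 3:30 = 18:00 on Jun 23.
Layover = 00:10 − 18:00 (+1 day) = 6 hours 10 minutes.

6 hours 10 minutes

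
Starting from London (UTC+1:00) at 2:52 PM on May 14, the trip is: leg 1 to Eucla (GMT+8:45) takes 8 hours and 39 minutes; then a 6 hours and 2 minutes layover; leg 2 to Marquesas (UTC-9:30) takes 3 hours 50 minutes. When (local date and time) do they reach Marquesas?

10:53 PM on May 14

Convert departure to UTC: 2:52 PM − 1:00 = 1:52 PM UTC on May 14.
Add 8 hours and 39 minutes leg 1 → 10:31 PM UTC.
Add 6 hours 2 minutes layover in Eucla → 4:33 AM UTC (May 15).
Add 3 hours and 50 minutes leg 2 → 8:23 AM UTC.
Marquesas is UTC−9:30, so local arrival = 8:23 AM − 9:30 = 10:53 PM on May 14.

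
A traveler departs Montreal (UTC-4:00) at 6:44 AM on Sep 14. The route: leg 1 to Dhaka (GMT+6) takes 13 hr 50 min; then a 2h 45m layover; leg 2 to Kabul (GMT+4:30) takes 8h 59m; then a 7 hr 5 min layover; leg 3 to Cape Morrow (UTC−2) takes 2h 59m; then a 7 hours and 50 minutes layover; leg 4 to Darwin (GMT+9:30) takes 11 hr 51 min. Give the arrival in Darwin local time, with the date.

Convert departure to UTC: 6:44 AM + 4:00 = 10:44 AM UTC on Sep 14.
Add 13 hours and 50 minutes leg 1 → 12:34 AM UTC (Sep 15).
Add 2 hours 45 minutes layover in Dhaka → 3:19 AM UTC.
Add 8 hours and 59 minutes leg 2 → 12:18 PM UTC.
Add 7 hours and 5 minutes layover in Kabul → 7:23 PM UTC.
Add 2 hours 59 minutes leg 3 → 10:22 PM UTC.
Add 7 hours and 50 minutes layover in Cape Morrow → 6:12 AM UTC (Sep 16).
Add 11 hours 51 minutes leg 4 → 6:03 PM UTC.
Darwin is UTC+9:30, so local arrival = 6:03 PM + 9:30 = 3:33 AM on Sep 17.

3:33 AM on September 17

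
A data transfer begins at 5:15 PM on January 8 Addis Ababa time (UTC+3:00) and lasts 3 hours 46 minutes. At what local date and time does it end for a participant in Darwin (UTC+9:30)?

Convert start to UTC: 5:15 PM − 3:00 = 2:15 PM UTC on Jan 8.
Add 3 hours and 46 minutes duration → 6:01 PM UTC.
Darwin is UTC+9:30, so local end time = 6:01 PM + 9:30 = 3:31 AM on Jan 9.

3:31 AM on January 9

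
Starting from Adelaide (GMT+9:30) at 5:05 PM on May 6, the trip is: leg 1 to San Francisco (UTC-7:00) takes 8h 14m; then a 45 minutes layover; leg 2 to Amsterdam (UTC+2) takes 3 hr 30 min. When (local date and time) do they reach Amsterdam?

10:04 PM on May 6

Convert departure to UTC: 5:05 PM − 9:30 = 7:35 AM UTC on May 6.
Add 8 hours and 14 minutes leg 1 → 3:49 PM UTC.
Add 45 minutes layover in San Francisco → 4:34 PM UTC.
Add 3 hours 30 minutes leg 2 → 8:04 PM UTC.
Amsterdam is UTC+2:00, so local arrival = 8:04 PM + 2:00 = 10:04 PM on May 6.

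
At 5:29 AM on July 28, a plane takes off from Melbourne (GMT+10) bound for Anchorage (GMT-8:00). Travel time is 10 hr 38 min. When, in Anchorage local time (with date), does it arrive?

10:07 PM on July 27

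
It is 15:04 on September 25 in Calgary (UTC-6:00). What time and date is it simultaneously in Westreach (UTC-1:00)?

20:04 on September 25

In UTC: 15:04 + 6:00 = 21:04 on Sep 25.
Westreach is UTC−1:00: 21:04 − 1:00 = 20:04 on Sep 25.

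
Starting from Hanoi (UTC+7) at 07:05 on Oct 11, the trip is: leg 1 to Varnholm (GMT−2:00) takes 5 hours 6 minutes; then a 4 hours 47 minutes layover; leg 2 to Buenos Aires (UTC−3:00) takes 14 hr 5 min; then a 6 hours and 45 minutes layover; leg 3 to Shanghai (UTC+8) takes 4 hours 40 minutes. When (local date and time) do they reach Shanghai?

Convert departure to UTC: 07:05 − 7:00 = 00:05 UTC on Oct 11.
Add 5 hours 6 minutes leg 1 → 05:11 UTC.
Add 4 hours and 47 minutes layover in Varnholm → 09:58 UTC.
Add 14 hours and 5 minutes leg 2 → 00:03 UTC (Oct 12).
Add 6 hours and 45 minutes layover in Buenos Aires → 06:48 UTC.
Add 4 hours 40 minutes leg 3 → 11:28 UTC.
Shanghai is UTC+8:00, so local arrival = 11:28 + 8:00 = 19:28 on Oct 12.

19:28 on Oct 12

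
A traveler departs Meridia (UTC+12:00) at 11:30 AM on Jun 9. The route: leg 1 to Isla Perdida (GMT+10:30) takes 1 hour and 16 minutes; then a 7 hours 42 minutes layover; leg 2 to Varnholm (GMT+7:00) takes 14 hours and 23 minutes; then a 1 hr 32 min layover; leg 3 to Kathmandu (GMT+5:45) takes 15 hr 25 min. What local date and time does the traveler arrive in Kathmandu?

9:33 PM on Jun 10

Convert departure to UTC: 11:30 AM − 12:00 = 11:30 PM UTC on Jun 8.
Add 1 hour and 16 minutes leg 1 → 12:46 AM UTC (Jun 9).
Add 7 hours 42 minutes layover in Isla Perdida → 8:28 AM UTC.
Add 14 hours and 23 minutes leg 2 → 10:51 PM UTC.
Add 1 hour and 32 minutes layover in Varnholm → 12:23 AM UTC (Jun 10).
Add 15 hours and 25 minutes leg 3 → 3:48 PM UTC.
Kathmandu is UTC+5:45, so local arrival = 3:48 PM + 5:45 = 9:33 PM on Jun 10.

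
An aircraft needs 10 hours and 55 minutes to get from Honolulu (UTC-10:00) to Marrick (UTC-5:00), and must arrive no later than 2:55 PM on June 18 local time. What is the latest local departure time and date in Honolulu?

Target arrival in UTC: 2:55 PM + 5:00 = 7:55 PM on Jun 18.
Subtract 10 hours and 55 minutes → departure 9:00 AM UTC on Jun 18.
Honolulu is UTC−10:00: 9:00 AM − 10:00 = 11:00 PM on Jun 17.

11:00 PM on June 17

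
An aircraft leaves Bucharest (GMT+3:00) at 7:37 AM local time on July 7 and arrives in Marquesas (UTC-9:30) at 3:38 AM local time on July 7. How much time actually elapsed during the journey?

8 hours 31 minutes

Departure in UTC: 7:37 AM − 3:00 = 4:37 AM on Jul 7.
Arrival in UTC: 3:38 AM + 9:30 = 1:08 PM on Jul 7.
Elapsed = 1:08 PM − 4:37 AM = 8 hours 31 minutes.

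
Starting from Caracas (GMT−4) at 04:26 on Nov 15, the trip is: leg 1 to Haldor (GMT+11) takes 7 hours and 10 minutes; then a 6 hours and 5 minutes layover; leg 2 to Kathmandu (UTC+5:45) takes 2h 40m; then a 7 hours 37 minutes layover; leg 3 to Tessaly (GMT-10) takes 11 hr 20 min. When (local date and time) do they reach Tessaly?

Convert departure to UTC: 04:26 + 4:00 = 08:26 UTC on Nov 15.
Add 7 hours and 10 minutes leg 1 → 15:36 UTC.
Add 6 hours and 5 minutes layover in Haldor → 21:41 UTC.
Add 2 hours 40 minutes leg 2 → 00:21 UTC (Nov 16).
Add 7 hours 37 minutes layover in Kathmandu → 07:58 UTC.
Add 11 hours 20 minutes leg 3 → 19:18 UTC.
Tessaly is UTC−10:00, so local arrival = 19:18 − 10:00 = 09:18 on Nov 16.

09:18 on Nov 16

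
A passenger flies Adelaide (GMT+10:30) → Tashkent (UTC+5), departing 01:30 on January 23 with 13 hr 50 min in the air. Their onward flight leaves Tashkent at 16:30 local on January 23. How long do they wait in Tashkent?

6 hours 40 minutes

Convert departure to UTC: 01:30 − 10:30 = 15:00 UTC on Jan 22.
Add 13 hours and 50 minutes flight time → 04:50 UTC (Jan 23).
Tashkent is UTC+5:00, so local arrival = 04:50 + 5:00 = 09:50 on Jan 23.
Layover = 16:30 − 09:50 = 6 hours 40 minutes.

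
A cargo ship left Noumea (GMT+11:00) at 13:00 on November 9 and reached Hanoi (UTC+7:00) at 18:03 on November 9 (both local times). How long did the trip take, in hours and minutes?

Departure in UTC: 13:00 − 11:00 = 02:00 on Nov 9.
Arrival in UTC: 18:03 − 7:00 = 11:03 on Nov 9.
Elapsed = 11:03 − 02:00 = 9 hours 3 minutes.

9 hours 3 minutes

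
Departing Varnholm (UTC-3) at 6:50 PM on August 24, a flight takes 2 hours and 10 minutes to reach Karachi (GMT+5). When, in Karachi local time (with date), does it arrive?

Convert departure to UTC: 6:50 PM + 3:00 = 9:50 PM UTC on Aug 24.
Add 2 hours and 10 minutes travel time → 12:00 AM UTC (Aug 25).
Karachi is UTC+5:00, so local arrival = 12:00 AM + 5:00 = 5:00 AM on Aug 25.

5:00 AM on Aug 25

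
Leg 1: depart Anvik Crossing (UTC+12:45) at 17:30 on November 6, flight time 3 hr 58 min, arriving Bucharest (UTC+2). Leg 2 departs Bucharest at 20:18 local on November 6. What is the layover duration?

9 hours 35 minutes

Convert departure to UTC: 17:30 − 12:45 = 04:45 UTC on Nov 6.
Add 3 hours and 58 minutes flight time → 08:43 UTC.
Bucharest is UTC+2:00, so local arrival = 08:43 + 2:00 = 10:43 on Nov 6.
Layover = 20:18 − 10:43 = 9 hours 35 minutes.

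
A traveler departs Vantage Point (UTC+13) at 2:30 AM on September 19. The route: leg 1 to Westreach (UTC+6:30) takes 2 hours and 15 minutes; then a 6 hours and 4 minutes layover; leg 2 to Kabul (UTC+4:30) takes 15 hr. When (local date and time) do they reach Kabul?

5:19 PM on September 19

Convert departure to UTC: 2:30 AM − 13:00 = 1:30 PM UTC on Sep 18.
Add 2 hours and 15 minutes leg 1 → 3:45 PM UTC.
Add 6 hours 4 minutes layover in Westreach → 9:49 PM UTC.
Add 15 hours leg 2 → 12:49 PM UTC (Sep 19).
Kabul is UTC+4:30, so local arrival = 12:49 PM + 4:30 = 5:19 PM on Sep 19.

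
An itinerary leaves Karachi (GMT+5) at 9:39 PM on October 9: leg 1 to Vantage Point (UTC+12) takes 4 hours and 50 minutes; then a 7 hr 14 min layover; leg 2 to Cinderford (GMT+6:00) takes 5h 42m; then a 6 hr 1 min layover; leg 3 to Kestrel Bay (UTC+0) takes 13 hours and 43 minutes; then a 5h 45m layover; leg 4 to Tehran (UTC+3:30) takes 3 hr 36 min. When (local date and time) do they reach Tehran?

7:00 PM on October 11

Convert departure to UTC: 9:39 PM − 5:00 = 4:39 PM UTC on Oct 9.
Add 4 hours 50 minutes leg 1 → 9:29 PM UTC.
Add 7 hours and 14 minutes layover in Vantage Point → 4:43 AM UTC (Oct 10).
Add 5 hours and 42 minutes leg 2 → 10:25 AM UTC.
Add 6 hours 1 minute layover in Cinderford → 4:26 PM UTC.
Add 13 hours and 43 minutes leg 3 → 6:09 AM UTC (Oct 11).
Add 5 hours and 45 minutes layover in Kestrel Bay → 11:54 AM UTC.
Add 3 hours and 36 minutes leg 4 → 3:30 PM UTC.
Tehran is UTC+3:30, so local arrival = 3:30 PM + 3:30 = 7:00 PM on Oct 11.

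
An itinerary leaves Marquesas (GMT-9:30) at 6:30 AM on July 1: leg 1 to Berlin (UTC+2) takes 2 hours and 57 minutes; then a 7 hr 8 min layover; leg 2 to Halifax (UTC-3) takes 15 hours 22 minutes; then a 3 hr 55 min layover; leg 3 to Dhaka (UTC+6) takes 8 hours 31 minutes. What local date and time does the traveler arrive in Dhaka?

11:53 AM on July 3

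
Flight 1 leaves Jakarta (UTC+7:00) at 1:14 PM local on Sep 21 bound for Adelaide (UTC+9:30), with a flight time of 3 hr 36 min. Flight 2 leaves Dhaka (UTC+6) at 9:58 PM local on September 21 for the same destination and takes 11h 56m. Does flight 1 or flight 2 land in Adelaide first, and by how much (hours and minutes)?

Flight 1 in UTC: 1:14 PM − 7:00 = 6:14 AM on Sep 21.
+3 hours 36 minutes → arrive 9:50 AM UTC on Sep 21.
Flight 2 in UTC: 9:58 PM − 6:00 = 3:58 PM on Sep 21.
+11 hours 56 minutes → arrive 3:54 AM UTC on Sep 22.
Flight 1 lands earlier by 18 hours 4 minutes.

the first, by 18 hours 4 minutes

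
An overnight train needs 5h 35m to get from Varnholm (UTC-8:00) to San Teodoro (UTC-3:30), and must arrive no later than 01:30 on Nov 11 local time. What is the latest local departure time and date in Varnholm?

Target arrival in UTC: 01:30 + 3:30 = 05:00 on Nov 11.
Subtract 5 hours and 35 minutes → departure 23:25 UTC on Nov 10.
Varnholm is UTC−8:00: 23:25 − 8:00 = 15:25 on Nov 10.

15:25 on November 10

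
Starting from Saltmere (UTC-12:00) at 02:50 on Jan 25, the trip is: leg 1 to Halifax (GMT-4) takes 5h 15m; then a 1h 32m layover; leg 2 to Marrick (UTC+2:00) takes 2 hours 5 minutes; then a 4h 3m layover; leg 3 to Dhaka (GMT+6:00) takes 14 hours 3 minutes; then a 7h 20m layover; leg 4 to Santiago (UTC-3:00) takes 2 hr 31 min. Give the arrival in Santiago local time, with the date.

Convert departure to UTC: 02:50 + 12:00 = 14:50 UTC on Jan 25.
Add 5 hours and 15 minutes leg 1 → 20:05 UTC.
Add 1 hour and 32 minutes layover in Halifax → 21:37 UTC.
Add 2 hours and 5 minutes leg 2 → 23:42 UTC.
Add 4 hours 3 minutes layover in Marrick → 03:45 UTC (Jan 26).
Add 14 hours and 3 minutes leg 3 → 17:48 UTC.
Add 7 hours 20 minutes layover in Dhaka → 01:08 UTC (Jan 27).
Add 2 hours 31 minutes leg 4 → 03:39 UTC.
Santiago is UTC−3:00, so local arrival = 03:39 − 3:00 = 00:39 on Jan 27.

00:39 on Jan 27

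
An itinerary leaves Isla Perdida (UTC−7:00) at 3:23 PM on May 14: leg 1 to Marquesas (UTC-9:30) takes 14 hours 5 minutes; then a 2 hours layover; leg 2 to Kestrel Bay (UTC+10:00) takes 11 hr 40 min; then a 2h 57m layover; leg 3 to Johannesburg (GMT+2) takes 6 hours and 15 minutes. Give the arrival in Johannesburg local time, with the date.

1:20 PM on May 16

Convert departure to UTC: 3:23 PM + 7:00 = 10:23 PM UTC on May 14.
Add 14 hours and 5 minutes leg 1 → 12:28 PM UTC (May 15).
Add 2 hours layover in Marquesas → 2:28 PM UTC.
Add 11 hours and 40 minutes leg 2 → 2:08 AM UTC (May 16).
Add 2 hours 57 minutes layover in Kestrel Bay → 5:05 AM UTC.
Add 6 hours and 15 minutes leg 3 → 11:20 AM UTC.
Johannesburg is UTC+2:00, so local arrival = 11:20 AM + 2:00 = 1:20 PM on May 16.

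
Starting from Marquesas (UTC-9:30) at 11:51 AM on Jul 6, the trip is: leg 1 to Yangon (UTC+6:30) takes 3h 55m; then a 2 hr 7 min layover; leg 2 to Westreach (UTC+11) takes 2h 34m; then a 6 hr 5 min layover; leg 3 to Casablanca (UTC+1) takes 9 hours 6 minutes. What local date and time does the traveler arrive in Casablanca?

10:08 PM on July 7

Convert departure to UTC: 11:51 AM + 9:30 = 9:21 PM UTC on Jul 6.
Add 3 hours 55 minutes leg 1 → 1:16 AM UTC (Jul 7).
Add 2 hours and 7 minutes layover in Yangon → 3:23 AM UTC.
Add 2 hours and 34 minutes leg 2 → 5:57 AM UTC.
Add 6 hours and 5 minutes layover in Westreach → 12:02 PM UTC.
Add 9 hours and 6 minutes leg 3 → 9:08 PM UTC.
Casablanca is UTC+1:00, so local arrival = 9:08 PM + 1:00 = 10:08 PM on Jul 7.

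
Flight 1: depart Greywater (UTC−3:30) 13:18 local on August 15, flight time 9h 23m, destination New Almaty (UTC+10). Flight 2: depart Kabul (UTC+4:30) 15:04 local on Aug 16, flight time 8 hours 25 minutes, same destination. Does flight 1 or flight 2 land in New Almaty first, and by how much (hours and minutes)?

the first, by 16 hours 48 minutes

Flight 1 in UTC: 13:18 + 3:30 = 16:48 on Aug 15.
+9 hours 23 minutes → arrive 02:11 UTC on Aug 16.
Flight 2 in UTC: 15:04 − 4:30 = 10:34 on Aug 16.
+8 hours 25 minutes → arrive 18:59 UTC on Aug 16.
Flight 1 lands earlier by 16 hours 48 minutes.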